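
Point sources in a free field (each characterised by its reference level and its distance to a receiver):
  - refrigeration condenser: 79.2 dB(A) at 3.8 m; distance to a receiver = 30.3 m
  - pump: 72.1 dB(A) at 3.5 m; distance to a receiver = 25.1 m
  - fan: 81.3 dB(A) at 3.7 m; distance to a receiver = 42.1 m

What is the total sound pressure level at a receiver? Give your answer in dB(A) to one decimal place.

64.3 dB(A)

First find each source's level at the receiver (point-source: −20·log₁₀(r/r_ref)), then combine on an intensity basis.
refrigeration condenser: 79.2 − 20·log₁₀(30.3/3.8) = 79.2 − 18.03 = 61.17 dB(A).
pump: 72.1 − 20·log₁₀(25.1/3.5) = 72.1 − 17.11 = 54.99 dB(A).
fan: 81.3 − 20·log₁₀(42.1/3.7) = 81.3 − 21.12 = 60.18 dB(A).
Σ 10^(L/10) = 2.666e+06 → L_total = 10·log₁₀(2.666e+06) = 64.26 dB(A).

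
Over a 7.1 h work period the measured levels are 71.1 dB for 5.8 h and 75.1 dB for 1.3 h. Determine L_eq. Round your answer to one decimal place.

72.2 dB

The energy average is taken in the linear domain: L_eq = 10·log₁₀[(Σ tᵢ·10^(Lᵢ/10))/T], T = 7.1 h.
Σ tᵢ·10^(Lᵢ/10) = 5.8·10^(71.1/10) + 1.3·10^(75.1/10) = 1.168e+08.
L_eq = 10·log₁₀(1.168e+08/7.1) = 72.16 dB.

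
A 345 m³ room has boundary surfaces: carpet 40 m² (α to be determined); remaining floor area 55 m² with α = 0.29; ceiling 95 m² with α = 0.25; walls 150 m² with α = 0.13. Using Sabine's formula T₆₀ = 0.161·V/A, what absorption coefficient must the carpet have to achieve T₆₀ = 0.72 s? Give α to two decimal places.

From T₆₀ = 0.161·V/A, the target T₆₀ = 0.72 s needs A = 0.161·345/0.72 = 77.15 m².
Absorption from the other surfaces = 55·0.29 + 95·0.25 + 150·0.13 = 59.20 m², so the carpet must supply 17.95 m² over 40 m².
α = 17.95/40 = 0.449.

0.45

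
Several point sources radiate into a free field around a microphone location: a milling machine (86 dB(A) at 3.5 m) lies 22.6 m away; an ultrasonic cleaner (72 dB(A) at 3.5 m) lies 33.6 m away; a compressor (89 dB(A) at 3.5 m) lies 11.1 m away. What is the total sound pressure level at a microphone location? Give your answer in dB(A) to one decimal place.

Apply inverse-square spreading to bring every level to the receiver, then sum 10^(L/10).
milling machine: 86 − 20·log₁₀(22.6/3.5) = 86 − 16.20 = 69.80 dB(A).
ultrasonic cleaner: 72 − 20·log₁₀(33.6/3.5) = 72 − 19.65 = 52.35 dB(A).
compressor: 89 − 20·log₁₀(11.1/3.5) = 89 − 10.03 = 78.97 dB(A).
Σ 10^(L/10) = 8.870e+07 → L_total = 10·log₁₀(8.870e+07) = 79.48 dB(A).

79.5 dB(A)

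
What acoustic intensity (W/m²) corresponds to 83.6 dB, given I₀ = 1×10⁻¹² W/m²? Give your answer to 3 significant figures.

0.000229 W/m²

I = I₀·10^(L/10) = 10⁻¹² × 10^(83.6/10) = 10^(-3.640).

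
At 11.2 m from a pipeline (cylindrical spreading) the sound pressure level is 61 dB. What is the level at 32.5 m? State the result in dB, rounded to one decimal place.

Cylindrical spreading from a line source gives a 10·log₁₀(r₂/r₁) drop.
L₂ = 61 − 10·log₁₀(32.5/11.2) = 61 − 4.627 = 56.37 dB.

56.4 dB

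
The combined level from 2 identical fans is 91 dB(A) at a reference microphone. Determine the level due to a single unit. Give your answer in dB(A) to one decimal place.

88.0 dB(A)

Dividing the total intensity by 2 lowers the level by 10·log₁₀ 2 = 3.010 dB: L₁ = 91 − 3.010.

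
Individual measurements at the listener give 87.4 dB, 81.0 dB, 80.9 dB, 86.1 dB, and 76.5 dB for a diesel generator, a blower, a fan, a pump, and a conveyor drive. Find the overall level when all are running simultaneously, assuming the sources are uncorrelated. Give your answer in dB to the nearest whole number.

Incoherent sources combine by intensity addition: L_total = 10·log₁₀(Σ 10^(L_i/10)).
Σ 10^(L/10) = 10^(87.4/10) + 10^(81.0/10) + 10^(80.9/10) + 10^(86.1/10) + 10^(76.5/10) = 1.251e+09.
L_total = 10·log₁₀(1.251e+09) = 90.97 dB.

91 dB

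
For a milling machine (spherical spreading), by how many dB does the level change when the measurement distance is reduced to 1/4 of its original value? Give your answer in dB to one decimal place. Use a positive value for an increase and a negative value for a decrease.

A point source loses 6 dB per doubling of distance; generally ΔL = −20·log₁₀(r₂/r₁).
ΔL = −20·log₁₀(0.25) = +12.04 dB.

+12.0 dB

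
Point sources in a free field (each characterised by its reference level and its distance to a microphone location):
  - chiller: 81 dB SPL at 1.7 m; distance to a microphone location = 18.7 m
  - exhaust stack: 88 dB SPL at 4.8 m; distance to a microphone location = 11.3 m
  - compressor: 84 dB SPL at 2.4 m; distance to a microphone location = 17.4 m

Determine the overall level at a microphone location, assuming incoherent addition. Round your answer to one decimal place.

80.8 dB SPL

First find each source's level at the receiver (point-source: −20·log₁₀(r/r_ref)), then combine on an intensity basis.
chiller: 81 − 20·log₁₀(18.7/1.7) = 81 − 20.83 = 60.17 dB SPL.
exhaust stack: 88 − 20·log₁₀(11.3/4.8) = 88 − 7.44 = 80.56 dB SPL.
compressor: 84 − 20·log₁₀(17.4/2.4) = 84 − 17.21 = 66.79 dB SPL.
Σ 10^(L/10) = 1.197e+08 → L_total = 10·log₁₀(1.197e+08) = 80.78 dB SPL.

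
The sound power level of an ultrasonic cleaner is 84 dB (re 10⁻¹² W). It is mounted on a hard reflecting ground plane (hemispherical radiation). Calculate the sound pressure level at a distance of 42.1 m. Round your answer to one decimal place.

43.5 dB

L_p = L_w − 10·log₁₀(2π·r²) with r = 42.1 m.
2π·r² = 1.114e+04 m², 10·log₁₀ of that is 40.467 dB.
L_p = 84 − 40.467 = 43.53 dB.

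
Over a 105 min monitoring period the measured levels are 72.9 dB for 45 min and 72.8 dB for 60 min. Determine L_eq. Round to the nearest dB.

The energy average is taken in the linear domain: L_eq = 10·log₁₀[(Σ tᵢ·10^(Lᵢ/10))/T], T = 105 min.
Σ tᵢ·10^(Lᵢ/10) = 45·10^(72.9/10) + 60·10^(72.8/10) = 2.021e+09.
L_eq = 10·log₁₀(2.021e+09/105) = 72.84 dB.

73 dB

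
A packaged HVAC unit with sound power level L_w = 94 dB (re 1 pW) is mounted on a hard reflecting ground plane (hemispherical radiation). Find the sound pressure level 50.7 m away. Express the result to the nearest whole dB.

52 dB

The power spreads over a hemisphere of area 2π·r², so L_p = L_w − 10·log₁₀(2π·r²).
2π·r² = 1.615e+04 m², 10·log₁₀ of that is 42.082 dB.
L_p = 94 − 42.082 = 51.92 dB.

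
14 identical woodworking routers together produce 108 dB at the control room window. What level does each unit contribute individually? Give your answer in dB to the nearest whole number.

97 dB

14 equal contributions raise the level by 10·log₁₀ 14 = 11.461 dB, so each unit alone gives 108 − 11.461.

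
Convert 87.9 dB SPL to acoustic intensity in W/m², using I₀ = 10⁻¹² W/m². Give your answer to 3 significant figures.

0.000617 W/m²

I = I₀·10^(L/10) = 10⁻¹² × 10^(87.9/10) = 10^(-3.210).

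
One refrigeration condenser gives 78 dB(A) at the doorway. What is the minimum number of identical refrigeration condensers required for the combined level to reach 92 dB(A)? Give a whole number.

26

The shortfall is 92 − 78 = 14.0 dB, and N units add 10·log₁₀ N, so need 10·log₁₀ N ≥ 14.0.
N ≥ 10^(14.0/10) = 25.119, so N = 26.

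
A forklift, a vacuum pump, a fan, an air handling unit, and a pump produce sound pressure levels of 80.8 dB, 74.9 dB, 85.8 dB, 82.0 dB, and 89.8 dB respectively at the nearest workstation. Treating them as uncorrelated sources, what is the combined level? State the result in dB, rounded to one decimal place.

92.2 dB

Incoherent sources combine by intensity addition: L_total = 10·log₁₀(Σ 10^(L_i/10)).
Σ 10^(L/10) = 10^(80.8/10) + 10^(74.9/10) + 10^(85.8/10) + 10^(82.0/10) + 10^(89.8/10) = 1.645e+09.
L_total = 10·log₁₀(1.645e+09) = 92.16 dB.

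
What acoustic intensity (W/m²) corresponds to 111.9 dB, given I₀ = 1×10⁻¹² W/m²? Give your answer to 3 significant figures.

I/I₀ = 10^(111.9/10) = 1.549e+11, so I = 1.549e+11 × 10⁻¹² W/m².

0.155 W/m²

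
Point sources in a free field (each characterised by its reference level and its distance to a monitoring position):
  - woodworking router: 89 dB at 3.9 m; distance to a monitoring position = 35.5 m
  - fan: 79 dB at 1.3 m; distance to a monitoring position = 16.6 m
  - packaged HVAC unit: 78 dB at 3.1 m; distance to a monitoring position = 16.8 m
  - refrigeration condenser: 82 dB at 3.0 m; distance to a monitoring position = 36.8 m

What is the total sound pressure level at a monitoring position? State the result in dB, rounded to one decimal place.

Apply inverse-square spreading to bring every level to the receiver, then sum 10^(L/10).
woodworking router: 89 − 20·log₁₀(35.5/3.9) = 89 − 19.18 = 69.82 dB.
fan: 79 − 20·log₁₀(16.6/1.3) = 79 − 22.12 = 56.88 dB.
packaged HVAC unit: 78 − 20·log₁₀(16.8/3.1) = 78 − 14.68 = 63.32 dB.
refrigeration condenser: 82 − 20·log₁₀(36.8/3.0) = 82 − 21.77 = 60.23 dB.
Σ 10^(L/10) = 1.328e+07 → L_total = 10·log₁₀(1.328e+07) = 71.23 dB.

71.2 dB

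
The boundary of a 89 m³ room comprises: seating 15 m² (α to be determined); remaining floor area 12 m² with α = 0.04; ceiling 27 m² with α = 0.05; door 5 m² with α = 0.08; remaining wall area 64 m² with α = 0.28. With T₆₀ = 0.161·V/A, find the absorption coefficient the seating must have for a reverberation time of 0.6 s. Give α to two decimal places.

A = 0.161·V/T₆₀ = 0.161·89/0.6 = 23.88 m² sabins.
Absorption from the other surfaces = 12·0.04 + 27·0.05 + 5·0.08 + 64·0.28 = 20.15 m², so the seating must supply 3.73 m² over 15 m².
α = 3.73/15 = 0.249.

0.25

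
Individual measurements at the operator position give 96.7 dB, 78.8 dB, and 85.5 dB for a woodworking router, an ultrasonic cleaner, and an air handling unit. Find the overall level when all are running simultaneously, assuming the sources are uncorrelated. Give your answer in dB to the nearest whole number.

For uncorrelated sources the intensities add, so convert each level to linear form, sum, and take 10·log₁₀ of the total.
Σ 10^(L/10) = 10^(96.7/10) + 10^(78.8/10) + 10^(85.5/10) = 5.108e+09.
L_total = 10·log₁₀(5.108e+09) = 97.08 dB.

97 dB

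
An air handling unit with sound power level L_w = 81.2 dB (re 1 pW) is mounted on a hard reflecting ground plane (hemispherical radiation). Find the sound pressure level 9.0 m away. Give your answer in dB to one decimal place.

Free-field hemispherical radiation: L_p = L_w − 10·log₁₀(2π·r²), r = 9.0 m.
2π·r² = 508.9 m², 10·log₁₀ of that is 27.067 dB.
L_p = 81.2 − 27.067 = 54.13 dB.

54.1 dB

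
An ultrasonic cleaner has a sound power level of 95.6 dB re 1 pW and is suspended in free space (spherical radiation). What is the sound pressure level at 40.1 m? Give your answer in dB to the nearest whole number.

53 dB

Free-field spherical radiation: L_p = L_w − 10·log₁₀(4π·r²), r = 40.1 m.
4π·r² = 2.021e+04 m², 10·log₁₀ of that is 43.055 dB.
L_p = 95.6 − 43.055 = 52.55 dB.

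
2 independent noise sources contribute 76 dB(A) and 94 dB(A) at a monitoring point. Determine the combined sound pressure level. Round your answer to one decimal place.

Incoherent sources combine by intensity addition: L_total = 10·log₁₀(Σ 10^(L_i/10)).
Σ 10^(L/10) = 10^(76/10) + 10^(94/10) = 2.552e+09.
L_total = 10·log₁₀(2.552e+09) = 94.07 dB(A).

94.1 dB(A)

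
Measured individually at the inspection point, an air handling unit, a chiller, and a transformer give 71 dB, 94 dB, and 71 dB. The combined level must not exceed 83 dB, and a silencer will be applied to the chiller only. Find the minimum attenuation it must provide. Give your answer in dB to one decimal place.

Fixed contribution from the other sources: Σ 10^(L/10) = 10^(71/10) + 10^(71/10) = 2.518e+07 (74.01 dB).
To meet 83 dB overall, the treated chiller may contribute at most 10^(83/10) − 2.518e+07 = 1.743e+08, i.e. 82.41 dB.
Required insertion loss = 94 − 82.41 = 11.59 dB.

11.6 dB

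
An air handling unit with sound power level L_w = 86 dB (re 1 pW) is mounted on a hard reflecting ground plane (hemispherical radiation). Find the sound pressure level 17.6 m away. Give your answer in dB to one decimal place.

The power spreads over a hemisphere of area 2π·r², so L_p = L_w − 10·log₁₀(2π·r²).
2π·r² = 1946 m², 10·log₁₀ of that is 32.892 dB.
L_p = 86 − 32.892 = 53.11 dB.

53.1 dB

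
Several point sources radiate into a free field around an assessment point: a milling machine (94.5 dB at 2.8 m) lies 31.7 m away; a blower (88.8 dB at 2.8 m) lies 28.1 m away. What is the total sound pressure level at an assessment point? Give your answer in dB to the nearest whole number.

75 dB

Apply inverse-square spreading to bring every level to the receiver, then sum 10^(L/10).
milling machine: 94.5 − 20·log₁₀(31.7/2.8) = 94.5 − 21.08 = 73.42 dB.
blower: 88.8 − 20·log₁₀(28.1/2.8) = 88.8 − 20.03 = 68.77 dB.
Σ 10^(L/10) = 2.952e+07 → L_total = 10·log₁₀(2.952e+07) = 74.70 dB.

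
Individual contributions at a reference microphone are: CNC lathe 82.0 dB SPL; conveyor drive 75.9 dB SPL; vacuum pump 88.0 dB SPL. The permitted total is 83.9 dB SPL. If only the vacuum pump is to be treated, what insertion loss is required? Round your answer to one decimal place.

The untreated sources together contribute 10^(82.0/10) + 10^(75.9/10) = 1.974e+08, i.e. 82.95 dB SPL.
To meet 83.9 dB SPL overall, the treated vacuum pump may contribute at most 10^(83.9/10) − 1.974e+08 = 4.808e+07, i.e. 76.82 dB SPL.
So the vacuum pump must be reduced from 88.0 to 76.82 dB SPL: IL = 11.18 dB.

11.2 dB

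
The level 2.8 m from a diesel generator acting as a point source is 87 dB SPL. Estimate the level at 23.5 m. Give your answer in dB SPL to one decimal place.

68.5 dB SPL

Spherical spreading from a point source gives a 20·log₁₀(r₂/r₁) drop.
L₂ = 87 − 20·log₁₀(23.5/2.8) = 87 − 18.478 = 68.52 dB SPL.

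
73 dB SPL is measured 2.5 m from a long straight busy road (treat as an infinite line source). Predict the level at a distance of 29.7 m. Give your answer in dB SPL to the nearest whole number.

62 dB SPL

Line-source attenuation: ΔL = 10·log₁₀(r₂/r₁) = 10·log₁₀(29.7/2.5) = 10.748 dB.
L₂ = 73 − 10·log₁₀(29.7/2.5) = 73 − 10.748 = 62.25 dB SPL.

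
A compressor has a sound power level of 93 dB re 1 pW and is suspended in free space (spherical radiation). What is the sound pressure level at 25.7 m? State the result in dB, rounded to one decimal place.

53.8 dB

The power spreads over a sphere of area 4π·r², so L_p = L_w − 10·log₁₀(4π·r²).
4π·r² = 8300 m², 10·log₁₀ of that is 39.191 dB.
L_p = 93 − 39.191 = 53.81 dB.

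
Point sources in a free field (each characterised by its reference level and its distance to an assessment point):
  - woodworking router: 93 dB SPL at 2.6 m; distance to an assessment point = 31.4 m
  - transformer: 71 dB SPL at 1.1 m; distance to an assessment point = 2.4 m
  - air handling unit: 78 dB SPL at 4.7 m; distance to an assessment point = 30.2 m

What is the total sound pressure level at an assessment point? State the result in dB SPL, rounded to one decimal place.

Apply inverse-square spreading to bring every level to the receiver, then sum 10^(L/10).
woodworking router: 93 − 20·log₁₀(31.4/2.6) = 93 − 21.64 = 71.36 dB SPL.
transformer: 71 − 20·log₁₀(2.4/1.1) = 71 − 6.78 = 64.22 dB SPL.
air handling unit: 78 − 20·log₁₀(30.2/4.7) = 78 − 16.16 = 61.84 dB SPL.
Σ 10^(L/10) = 1.785e+07 → L_total = 10·log₁₀(1.785e+07) = 72.52 dB SPL.

72.5 dB SPL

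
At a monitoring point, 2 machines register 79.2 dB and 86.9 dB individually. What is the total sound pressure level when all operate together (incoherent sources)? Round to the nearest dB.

88 dB

Incoherent sources combine by intensity addition: L_total = 10·log₁₀(Σ 10^(L_i/10)).
Σ 10^(L/10) = 10^(79.2/10) + 10^(86.9/10) = 5.730e+08.
L_total = 10·log₁₀(5.730e+08) = 87.58 dB.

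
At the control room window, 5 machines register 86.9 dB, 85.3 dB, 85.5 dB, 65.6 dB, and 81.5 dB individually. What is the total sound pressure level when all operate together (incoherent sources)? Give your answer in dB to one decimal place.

For uncorrelated sources the intensities add, so convert each level to linear form, sum, and take 10·log₁₀ of the total.
Σ 10^(L/10) = 10^(86.9/10) + 10^(85.3/10) + 10^(85.5/10) + 10^(65.6/10) + 10^(81.5/10) = 1.328e+09.
L_total = 10·log₁₀(1.328e+09) = 91.23 dB.

91.2 dB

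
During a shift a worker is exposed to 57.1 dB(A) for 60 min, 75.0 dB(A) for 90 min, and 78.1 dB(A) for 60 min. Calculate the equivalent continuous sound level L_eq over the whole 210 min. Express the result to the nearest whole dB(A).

75 dB(A)

Weight each interval's intensity by its duration and average over T = 210 min:
Σ tᵢ·10^(Lᵢ/10) = 60·10^(57.1/10) + 90·10^(75.0/10) + 60·10^(78.1/10) = 6.751e+09.
L_eq = 10·log₁₀(6.751e+09/210) = 75.07 dB(A).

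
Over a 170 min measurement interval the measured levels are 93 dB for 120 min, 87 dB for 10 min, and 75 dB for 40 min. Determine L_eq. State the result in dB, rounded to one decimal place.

Weight each interval's intensity by its duration and average over T = 170 min:
Σ tᵢ·10^(Lᵢ/10) = 120·10^(93/10) + 10·10^(87/10) + 40·10^(75/10) = 2.457e+11.
L_eq = 10·log₁₀(2.457e+11/170) = 91.60 dB.

91.6 dB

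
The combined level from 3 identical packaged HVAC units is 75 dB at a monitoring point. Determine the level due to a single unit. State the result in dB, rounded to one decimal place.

70.2 dB

Dividing the total intensity by 3 lowers the level by 10·log₁₀ 3 = 4.771 dB: L₁ = 75 − 4.771.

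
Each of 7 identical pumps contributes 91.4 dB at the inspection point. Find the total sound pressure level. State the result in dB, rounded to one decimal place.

99.9 dB

With 7 equal, uncorrelated contributions the intensity is 7× that of one unit, giving a rise of 10·log₁₀ 7.
L_total = 91.4 + 10·log₁₀(7) = 91.4 + 8.451 = 99.85 dB.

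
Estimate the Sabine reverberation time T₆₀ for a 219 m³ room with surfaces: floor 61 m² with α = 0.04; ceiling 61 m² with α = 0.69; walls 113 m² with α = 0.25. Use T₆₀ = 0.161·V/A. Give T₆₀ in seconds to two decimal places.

A = Σ Sᵢαᵢ = 61·0.04 + 61·0.69 + 113·0.25 = 72.78 m².
T₆₀ = 0.161 × 219 / 72.78 = 0.484 s.

0.48 s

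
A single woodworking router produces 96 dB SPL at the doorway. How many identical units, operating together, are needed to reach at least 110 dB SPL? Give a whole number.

Need L₁ + 10·log₁₀ N ≥ 110, i.e. log₁₀ N ≥ 1.40.
N ≥ 10^(14.0/10) = 25.119, so N = 26.

26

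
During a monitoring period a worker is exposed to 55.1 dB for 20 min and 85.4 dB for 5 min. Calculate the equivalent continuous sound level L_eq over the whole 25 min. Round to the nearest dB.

L_eq = 10·log₁₀[(1/T)·Σ tᵢ·10^(Lᵢ/10)] with T = 25 min.
Σ tᵢ·10^(Lᵢ/10) = 20·10^(55.1/10) + 5·10^(85.4/10) = 1.740e+09.
L_eq = 10·log₁₀(1.740e+09/25) = 78.43 dB.

78 dB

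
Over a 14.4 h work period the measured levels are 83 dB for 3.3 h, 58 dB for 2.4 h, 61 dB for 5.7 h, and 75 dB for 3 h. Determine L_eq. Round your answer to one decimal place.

The energy average is taken in the linear domain: L_eq = 10·log₁₀[(Σ tᵢ·10^(Lᵢ/10))/T], T = 14.4 h.
Σ tᵢ·10^(Lᵢ/10) = 3.3·10^(83/10) + 2.4·10^(58/10) + 5.7·10^(61/10) + 3·10^(75/10) = 7.620e+08.
L_eq = 10·log₁₀(7.620e+08/14.4) = 77.24 dB.

77.2 dB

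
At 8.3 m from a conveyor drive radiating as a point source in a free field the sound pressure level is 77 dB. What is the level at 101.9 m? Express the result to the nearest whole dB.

Point-source attenuation: ΔL = 20·log₁₀(r₂/r₁) = 20·log₁₀(101.9/8.3) = 21.782 dB.
L₂ = 77 − 20·log₁₀(101.9/8.3) = 77 − 21.782 = 55.22 dB.

55 dB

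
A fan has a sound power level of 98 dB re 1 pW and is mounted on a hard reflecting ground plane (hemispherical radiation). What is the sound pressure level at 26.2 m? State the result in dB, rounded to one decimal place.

61.7 dB

Free-field hemispherical radiation: L_p = L_w − 10·log₁₀(2π·r²), r = 26.2 m.
2π·r² = 4313 m², 10·log₁₀ of that is 36.348 dB.
L_p = 98 − 36.348 = 61.65 dB.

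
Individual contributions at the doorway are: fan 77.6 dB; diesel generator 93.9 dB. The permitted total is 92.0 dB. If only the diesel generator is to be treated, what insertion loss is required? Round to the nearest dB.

2 dB

Fixed contribution from the other source: Σ 10^(L/10) = 10^(77.6/10) = 5.754e+07 (77.60 dB).
The limit corresponds to 10^(92.0/10) = 1.585e+09; subtracting the fixed part leaves 1.527e+09 for the diesel generator, i.e. 91.84 dB.
So the diesel generator must be reduced from 93.9 to 91.84 dB: IL = 2.06 dB.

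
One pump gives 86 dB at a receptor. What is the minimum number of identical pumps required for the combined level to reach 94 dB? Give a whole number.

7

N identical sources give L₁ + 10·log₁₀ N, so require 10·log₁₀ N ≥ 94 − 86 = 8.0 dB.
N ≥ 10^(8.0/10) = 6.310, so N = 7.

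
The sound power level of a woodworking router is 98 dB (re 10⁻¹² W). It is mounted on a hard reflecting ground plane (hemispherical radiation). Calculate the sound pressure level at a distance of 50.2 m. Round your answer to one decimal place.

56.0 dB

L_p = L_w − 10·log₁₀(2π·r²) with r = 50.2 m.
2π·r² = 1.583e+04 m², 10·log₁₀ of that is 41.996 dB.
L_p = 98 − 41.996 = 56.00 dB.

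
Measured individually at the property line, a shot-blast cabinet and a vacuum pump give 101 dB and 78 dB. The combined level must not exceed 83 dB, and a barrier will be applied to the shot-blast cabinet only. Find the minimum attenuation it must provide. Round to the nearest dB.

20 dB

The untreated sources together contribute 10^(78/10) = 6.310e+07, i.e. 78.00 dB.
The limit corresponds to 10^(83/10) = 1.995e+08; subtracting the fixed part leaves 1.364e+08 for the shot-blast cabinet, i.e. 81.35 dB.
So the shot-blast cabinet must be reduced from 101 to 81.35 dB: IL = 19.65 dB.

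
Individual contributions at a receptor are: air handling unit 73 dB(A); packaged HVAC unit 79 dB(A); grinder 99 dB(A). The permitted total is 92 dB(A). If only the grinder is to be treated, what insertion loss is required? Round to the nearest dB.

Fixed contribution from the other sources: Σ 10^(L/10) = 10^(73/10) + 10^(79/10) = 9.939e+07 (79.97 dB(A)).
The limit corresponds to 10^(92/10) = 1.585e+09; subtracting the fixed part leaves 1.486e+09 for the grinder, i.e. 91.72 dB(A).
So the grinder must be reduced from 99 to 91.72 dB(A): IL = 7.28 dB.

7 dB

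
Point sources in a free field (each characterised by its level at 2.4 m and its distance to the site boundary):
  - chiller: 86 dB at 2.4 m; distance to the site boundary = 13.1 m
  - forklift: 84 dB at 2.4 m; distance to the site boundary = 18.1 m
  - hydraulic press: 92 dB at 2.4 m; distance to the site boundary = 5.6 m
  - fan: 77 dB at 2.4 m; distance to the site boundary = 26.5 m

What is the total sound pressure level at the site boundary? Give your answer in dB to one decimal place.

Apply inverse-square spreading to bring every level to the receiver, then sum 10^(L/10).
chiller: 86 − 20·log₁₀(13.1/2.4) = 86 − 14.74 = 71.26 dB.
forklift: 84 − 20·log₁₀(18.1/2.4) = 84 − 17.55 = 66.45 dB.
hydraulic press: 92 − 20·log₁₀(5.6/2.4) = 92 − 7.36 = 84.64 dB.
fan: 77 − 20·log₁₀(26.5/2.4) = 77 − 20.86 = 56.14 dB.
Σ 10^(L/10) = 3.093e+08 → L_total = 10·log₁₀(3.093e+08) = 84.90 dB.

84.9 dB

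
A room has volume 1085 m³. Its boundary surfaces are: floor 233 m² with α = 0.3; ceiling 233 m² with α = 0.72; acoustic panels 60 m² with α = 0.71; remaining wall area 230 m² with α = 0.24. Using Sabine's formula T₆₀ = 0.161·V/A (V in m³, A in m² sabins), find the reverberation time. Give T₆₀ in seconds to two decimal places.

0.52 s

A = Σ Sᵢαᵢ = 233·0.3 + 233·0.72 + 60·0.71 + 230·0.24 = 335.46 m².
T₆₀ = 0.161 × 1085 / 335.46 = 0.521 s.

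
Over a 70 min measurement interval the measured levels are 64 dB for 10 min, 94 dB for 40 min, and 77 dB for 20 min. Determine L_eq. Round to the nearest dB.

L_eq = 10·log₁₀[(1/T)·Σ tᵢ·10^(Lᵢ/10)] with T = 70 min.
Σ tᵢ·10^(Lᵢ/10) = 10·10^(64/10) + 40·10^(94/10) + 20·10^(77/10) = 1.015e+11.
L_eq = 10·log₁₀(1.015e+11/70) = 91.61 dB.

92 dB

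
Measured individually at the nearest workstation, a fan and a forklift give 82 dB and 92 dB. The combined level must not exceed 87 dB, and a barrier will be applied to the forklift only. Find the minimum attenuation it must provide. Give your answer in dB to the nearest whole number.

Everything except the forklift sums to 10^(82/10) = 1.585e+08 in linear terms, 82.00 dB.
The limit corresponds to 10^(87/10) = 5.012e+08; subtracting the fixed part leaves 3.427e+08 for the forklift, i.e. 85.35 dB.
So the forklift must be reduced from 92 to 85.35 dB: IL = 6.65 dB.

7 dB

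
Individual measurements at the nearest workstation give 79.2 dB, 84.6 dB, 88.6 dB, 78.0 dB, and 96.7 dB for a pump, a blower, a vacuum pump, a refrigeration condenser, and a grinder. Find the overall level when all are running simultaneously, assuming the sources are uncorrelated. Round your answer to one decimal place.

For uncorrelated sources the intensities add, so convert each level to linear form, sum, and take 10·log₁₀ of the total.
Σ 10^(L/10) = 10^(79.2/10) + 10^(84.6/10) + 10^(88.6/10) + 10^(78.0/10) + 10^(96.7/10) = 5.836e+09.
L_total = 10·log₁₀(5.836e+09) = 97.66 dB.

97.7 dB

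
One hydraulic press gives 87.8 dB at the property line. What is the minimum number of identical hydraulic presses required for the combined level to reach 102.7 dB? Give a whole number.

31

Need L₁ + 10·log₁₀ N ≥ 102.7, i.e. log₁₀ N ≥ 1.49.
N ≥ 10^(14.9/10) = 30.903, so N = 31.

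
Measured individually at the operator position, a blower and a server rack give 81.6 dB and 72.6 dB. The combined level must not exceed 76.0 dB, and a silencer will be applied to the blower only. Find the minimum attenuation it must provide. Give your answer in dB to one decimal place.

Everything except the blower sums to 10^(72.6/10) = 1.820e+07 in linear terms, 72.60 dB.
To meet 76.0 dB overall, the treated blower may contribute at most 10^(76.0/10) − 1.820e+07 = 2.161e+07, i.e. 73.35 dB.
Required insertion loss = 81.6 − 73.35 = 8.25 dB.

8.3 dB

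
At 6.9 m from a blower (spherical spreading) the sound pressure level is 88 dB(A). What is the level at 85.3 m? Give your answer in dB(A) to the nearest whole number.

66 dB(A)

Spherical spreading from a point source gives a 20·log₁₀(r₂/r₁) drop.
L₂ = 88 − 20·log₁₀(85.3/6.9) = 88 − 21.842 = 66.16 dB(A).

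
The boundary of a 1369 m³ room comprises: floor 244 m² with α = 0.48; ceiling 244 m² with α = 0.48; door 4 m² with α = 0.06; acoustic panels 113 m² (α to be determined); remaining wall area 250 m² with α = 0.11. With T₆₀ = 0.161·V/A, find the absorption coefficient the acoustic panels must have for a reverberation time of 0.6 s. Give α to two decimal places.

0.93

From T₆₀ = 0.161·V/A, the target T₆₀ = 0.6 s needs A = 0.161·1369/0.6 = 367.35 m².
Absorption from the other surfaces = 244·0.48 + 244·0.48 + 4·0.06 + 250·0.11 = 261.98 m², so the acoustic panels must supply 105.37 m² over 113 m².
α = 105.37/113 = 0.932.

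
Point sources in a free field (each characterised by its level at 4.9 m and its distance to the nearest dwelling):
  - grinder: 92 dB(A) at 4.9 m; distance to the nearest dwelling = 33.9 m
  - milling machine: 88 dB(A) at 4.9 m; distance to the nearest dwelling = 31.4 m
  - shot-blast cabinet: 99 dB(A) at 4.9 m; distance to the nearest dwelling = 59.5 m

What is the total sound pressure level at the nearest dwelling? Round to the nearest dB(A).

80 dB(A)

First find each source's level at the receiver (point-source: −20·log₁₀(r/r_ref)), then combine on an intensity basis.
grinder: 92 − 20·log₁₀(33.9/4.9) = 92 − 16.80 = 75.20 dB(A).
milling machine: 88 − 20·log₁₀(31.4/4.9) = 88 − 16.13 = 71.87 dB(A).
shot-blast cabinet: 99 − 20·log₁₀(59.5/4.9) = 99 − 21.69 = 77.31 dB(A).
Σ 10^(L/10) = 1.023e+08 → L_total = 10·log₁₀(1.023e+08) = 80.10 dB(A).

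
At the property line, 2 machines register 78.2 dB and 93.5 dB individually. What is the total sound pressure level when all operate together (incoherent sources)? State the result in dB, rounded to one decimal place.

Incoherent sources combine by intensity addition: L_total = 10·log₁₀(Σ 10^(L_i/10)).
Σ 10^(L/10) = 10^(78.2/10) + 10^(93.5/10) = 2.305e+09.
L_total = 10·log₁₀(2.305e+09) = 93.63 dB.

93.6 dB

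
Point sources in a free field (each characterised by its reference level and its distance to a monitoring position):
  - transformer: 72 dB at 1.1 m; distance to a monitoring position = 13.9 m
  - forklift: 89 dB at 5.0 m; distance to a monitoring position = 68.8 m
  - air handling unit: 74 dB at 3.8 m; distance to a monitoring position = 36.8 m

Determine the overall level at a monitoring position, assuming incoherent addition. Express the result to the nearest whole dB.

First find each source's level at the receiver (point-source: −20·log₁₀(r/r_ref)), then combine on an intensity basis.
transformer: 72 − 20·log₁₀(13.9/1.1) = 72 − 22.03 = 49.97 dB.
forklift: 89 − 20·log₁₀(68.8/5.0) = 89 − 22.77 = 66.23 dB.
air handling unit: 74 − 20·log₁₀(36.8/3.8) = 74 − 19.72 = 54.28 dB.
Σ 10^(L/10) = 4.562e+06 → L_total = 10·log₁₀(4.562e+06) = 66.59 dB.

67 dB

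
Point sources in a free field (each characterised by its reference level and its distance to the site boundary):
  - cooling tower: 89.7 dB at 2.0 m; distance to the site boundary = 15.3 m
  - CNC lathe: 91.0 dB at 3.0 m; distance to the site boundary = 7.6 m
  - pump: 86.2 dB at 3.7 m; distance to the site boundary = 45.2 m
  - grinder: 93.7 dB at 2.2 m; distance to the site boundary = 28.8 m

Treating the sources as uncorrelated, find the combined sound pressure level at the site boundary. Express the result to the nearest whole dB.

84 dB

First find each source's level at the receiver (point-source: −20·log₁₀(r/r_ref)), then combine on an intensity basis.
cooling tower: 89.7 − 20·log₁₀(15.3/2.0) = 89.7 − 17.67 = 72.03 dB.
CNC lathe: 91.0 − 20·log₁₀(7.6/3.0) = 91.0 − 8.07 = 82.93 dB.
pump: 86.2 − 20·log₁₀(45.2/3.7) = 86.2 − 21.74 = 64.46 dB.
grinder: 93.7 − 20·log₁₀(28.8/2.2) = 93.7 − 22.34 = 71.36 dB.
Σ 10^(L/10) = 2.286e+08 → L_total = 10·log₁₀(2.286e+08) = 83.59 dB.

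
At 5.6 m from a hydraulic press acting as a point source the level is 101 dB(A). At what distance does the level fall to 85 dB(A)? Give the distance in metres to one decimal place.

For a point source L₁ − L₂ = 20·log₁₀(r₂/r₁), so r₂ = r₁·10^((L₁−L₂)/20).
r₂ = 5.6·10^((101−85)/20) = 5.6·10^(16.0/20) = 35.33 m.

35.3 m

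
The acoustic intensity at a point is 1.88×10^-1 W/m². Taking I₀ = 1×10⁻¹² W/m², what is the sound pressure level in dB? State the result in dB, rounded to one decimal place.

112.7 dB

L = 10·log₁₀(I/I₀) = 10·log₁₀(1.88×10^-1/10⁻¹²) = 10·log₁₀(1.88×10^11).
L = 10·(0.2742 + 11) = 112.74 dB.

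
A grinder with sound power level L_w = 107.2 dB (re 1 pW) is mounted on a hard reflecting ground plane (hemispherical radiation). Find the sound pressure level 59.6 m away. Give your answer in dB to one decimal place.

63.7 dB

The power spreads over a hemisphere of area 2π·r², so L_p = L_w − 10·log₁₀(2π·r²).
2π·r² = 2.232e+04 m², 10·log₁₀ of that is 43.487 dB.
L_p = 107.2 − 43.487 = 63.71 dB.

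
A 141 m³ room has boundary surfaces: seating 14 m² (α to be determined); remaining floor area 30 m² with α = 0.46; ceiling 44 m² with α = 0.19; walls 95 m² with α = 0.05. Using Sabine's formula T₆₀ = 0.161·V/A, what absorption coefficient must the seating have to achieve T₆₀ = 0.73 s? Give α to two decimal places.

0.30

Required total absorption A = 0.161·141/0.73 = 31.10 m².
Absorption from the other surfaces = 30·0.46 + 44·0.19 + 95·0.05 = 26.91 m², so the seating must supply 4.19 m² over 14 m².
α = 4.19/14 = 0.299.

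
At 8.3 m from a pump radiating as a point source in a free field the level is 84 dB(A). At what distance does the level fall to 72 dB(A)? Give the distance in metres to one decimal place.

For a point source L₁ − L₂ = 20·log₁₀(r₂/r₁), so r₂ = r₁·10^((L₁−L₂)/20).
r₂ = 8.3·10^((84−72)/20) = 8.3·10^(12.0/20) = 33.04 m.

33.0 m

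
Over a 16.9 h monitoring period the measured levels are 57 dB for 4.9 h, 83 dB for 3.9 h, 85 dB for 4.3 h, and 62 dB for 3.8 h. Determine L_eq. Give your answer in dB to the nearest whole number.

The energy average is taken in the linear domain: L_eq = 10·log₁₀[(Σ tᵢ·10^(Lᵢ/10))/T], T = 16.9 h.
Σ tᵢ·10^(Lᵢ/10) = 4.9·10^(57/10) + 3.9·10^(83/10) + 4.3·10^(85/10) + 3.8·10^(62/10) = 2.146e+09.
L_eq = 10·log₁₀(2.146e+09/16.9) = 81.04 dB.

81 dB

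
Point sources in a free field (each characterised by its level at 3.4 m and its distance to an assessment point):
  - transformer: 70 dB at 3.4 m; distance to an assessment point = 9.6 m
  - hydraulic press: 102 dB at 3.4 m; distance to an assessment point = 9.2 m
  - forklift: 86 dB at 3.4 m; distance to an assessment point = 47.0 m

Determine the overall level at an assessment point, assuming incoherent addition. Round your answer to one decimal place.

Apply inverse-square spreading to bring every level to the receiver, then sum 10^(L/10).
transformer: 70 − 20·log₁₀(9.6/3.4) = 70 − 9.02 = 60.98 dB.
hydraulic press: 102 − 20·log₁₀(9.2/3.4) = 102 − 8.65 = 93.35 dB.
forklift: 86 − 20·log₁₀(47.0/3.4) = 86 − 22.81 = 63.19 dB.
Σ 10^(L/10) = 2.168e+09 → L_total = 10·log₁₀(2.168e+09) = 93.36 dB.

93.4 dB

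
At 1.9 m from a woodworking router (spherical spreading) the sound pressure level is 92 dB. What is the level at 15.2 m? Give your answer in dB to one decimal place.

73.9 dB

Spherical spreading from a point source gives a 20·log₁₀(r₂/r₁) drop.
L₂ = 92 − 20·log₁₀(15.2/1.9) = 92 − 18.062 = 73.94 dB.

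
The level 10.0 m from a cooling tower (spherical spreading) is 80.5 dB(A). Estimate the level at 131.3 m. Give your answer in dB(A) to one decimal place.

58.1 dB(A)

For a point source, L₂ = L₁ − 20·log₁₀(r₂/r₁).
L₂ = 80.5 − 20·log₁₀(131.3/10.0) = 80.5 − 22.365 = 58.13 dB(A).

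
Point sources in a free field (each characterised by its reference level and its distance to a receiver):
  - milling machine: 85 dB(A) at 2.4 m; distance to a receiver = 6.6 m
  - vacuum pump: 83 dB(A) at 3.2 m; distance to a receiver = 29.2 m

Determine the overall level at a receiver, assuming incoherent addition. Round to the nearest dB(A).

76 dB(A)

Apply inverse-square spreading to bring every level to the receiver, then sum 10^(L/10).
milling machine: 85 − 20·log₁₀(6.6/2.4) = 85 − 8.79 = 76.21 dB(A).
vacuum pump: 83 − 20·log₁₀(29.2/3.2) = 83 − 19.20 = 63.80 dB(A).
Σ 10^(L/10) = 4.421e+07 → L_total = 10·log₁₀(4.421e+07) = 76.46 dB(A).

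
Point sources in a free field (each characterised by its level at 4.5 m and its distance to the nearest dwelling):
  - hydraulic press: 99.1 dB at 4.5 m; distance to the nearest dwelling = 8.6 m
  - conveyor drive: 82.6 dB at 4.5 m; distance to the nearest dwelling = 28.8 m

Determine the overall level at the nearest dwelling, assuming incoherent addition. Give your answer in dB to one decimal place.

93.5 dB

Apply inverse-square spreading to bring every level to the receiver, then sum 10^(L/10).
hydraulic press: 99.1 − 20·log₁₀(8.6/4.5) = 99.1 − 5.63 = 93.47 dB.
conveyor drive: 82.6 − 20·log₁₀(28.8/4.5) = 82.6 − 16.12 = 66.48 dB.
Σ 10^(L/10) = 2.230e+09 → L_total = 10·log₁₀(2.230e+09) = 93.48 dB.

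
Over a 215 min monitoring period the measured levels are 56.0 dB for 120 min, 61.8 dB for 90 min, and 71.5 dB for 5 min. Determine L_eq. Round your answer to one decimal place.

60.7 dB

L_eq = 10·log₁₀[(1/T)·Σ tᵢ·10^(Lᵢ/10)] with T = 215 min.
Σ tᵢ·10^(Lᵢ/10) = 120·10^(56.0/10) + 90·10^(61.8/10) + 5·10^(71.5/10) = 2.546e+08.
L_eq = 10·log₁₀(2.546e+08/215) = 60.73 dB.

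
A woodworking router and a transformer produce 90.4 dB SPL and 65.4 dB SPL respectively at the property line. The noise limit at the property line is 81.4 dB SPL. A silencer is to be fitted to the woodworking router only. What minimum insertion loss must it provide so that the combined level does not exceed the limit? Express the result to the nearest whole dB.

9 dB

Everything except the woodworking router sums to 10^(65.4/10) = 3.467e+06 in linear terms, 65.40 dB SPL.
The limit corresponds to 10^(81.4/10) = 1.380e+08; subtracting the fixed part leaves 1.346e+08 for the woodworking router, i.e. 81.29 dB SPL.
So the woodworking router must be reduced from 90.4 to 81.29 dB SPL: IL = 9.11 dB.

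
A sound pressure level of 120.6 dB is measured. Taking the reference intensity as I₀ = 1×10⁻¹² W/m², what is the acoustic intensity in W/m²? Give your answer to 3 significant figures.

I/I₀ = 10^(120.6/10) = 1.148e+12, so I = 1.148e+12 × 10⁻¹² W/m².

1.15 W/m²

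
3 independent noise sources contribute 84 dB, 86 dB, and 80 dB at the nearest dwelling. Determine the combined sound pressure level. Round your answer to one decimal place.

Incoherent sources combine by intensity addition: L_total = 10·log₁₀(Σ 10^(L_i/10)).
Σ 10^(L/10) = 10^(84/10) + 10^(86/10) + 10^(80/10) = 7.493e+08.
L_total = 10·log₁₀(7.493e+08) = 88.75 dB.

88.7 dB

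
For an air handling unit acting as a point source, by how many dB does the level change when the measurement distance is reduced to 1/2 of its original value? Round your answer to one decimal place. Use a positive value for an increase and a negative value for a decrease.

+6.0 dB

A point source loses 6 dB per doubling of distance; generally ΔL = −20·log₁₀(r₂/r₁).
ΔL = −20·log₁₀(0.5) = +6.02 dB.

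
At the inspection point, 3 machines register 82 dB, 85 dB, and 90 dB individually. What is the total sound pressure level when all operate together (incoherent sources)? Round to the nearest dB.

Incoherent sources combine by intensity addition: L_total = 10·log₁₀(Σ 10^(L_i/10)).
Σ 10^(L/10) = 10^(82/10) + 10^(85/10) + 10^(90/10) = 1.475e+09.
L_total = 10·log₁₀(1.475e+09) = 91.69 dB.

92 dB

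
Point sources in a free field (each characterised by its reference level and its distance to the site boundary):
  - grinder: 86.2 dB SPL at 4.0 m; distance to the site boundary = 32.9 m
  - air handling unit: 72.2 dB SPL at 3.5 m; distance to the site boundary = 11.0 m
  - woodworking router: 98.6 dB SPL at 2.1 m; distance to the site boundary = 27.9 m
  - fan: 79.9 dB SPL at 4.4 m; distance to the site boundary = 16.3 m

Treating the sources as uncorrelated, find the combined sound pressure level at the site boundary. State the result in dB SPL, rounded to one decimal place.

Apply inverse-square spreading to bring every level to the receiver, then sum 10^(L/10).
grinder: 86.2 − 20·log₁₀(32.9/4.0) = 86.2 − 18.30 = 67.90 dB SPL.
air handling unit: 72.2 − 20·log₁₀(11.0/3.5) = 72.2 − 9.95 = 62.25 dB SPL.
woodworking router: 98.6 − 20·log₁₀(27.9/2.1) = 98.6 − 22.47 = 76.13 dB SPL.
fan: 79.9 − 20·log₁₀(16.3/4.4) = 79.9 − 11.37 = 68.53 dB SPL.
Σ 10^(L/10) = 5.601e+07 → L_total = 10·log₁₀(5.601e+07) = 77.48 dB SPL.

77.5 dB SPL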